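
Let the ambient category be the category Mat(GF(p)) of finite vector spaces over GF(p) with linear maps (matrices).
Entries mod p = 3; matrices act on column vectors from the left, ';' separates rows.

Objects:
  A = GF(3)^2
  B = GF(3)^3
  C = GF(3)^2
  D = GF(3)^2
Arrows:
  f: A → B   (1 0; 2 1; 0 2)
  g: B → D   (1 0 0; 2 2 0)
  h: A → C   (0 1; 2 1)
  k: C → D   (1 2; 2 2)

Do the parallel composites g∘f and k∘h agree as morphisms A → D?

Along f;g (path 1):
  e0=⟨1,0⟩ f→⟨1,2,0⟩ g→⟨1,0⟩
  e1=⟨0,1⟩ f→⟨0,1,2⟩ g→⟨0,2⟩
  ⟦path⟧₁ = (1 0; 0 2)
Along h;k (path 2):
  e0=⟨1,0⟩ h→⟨0,2⟩ k→⟨1,1⟩
  e1=⟨0,1⟩ h→⟨1,1⟩ k→⟨0,1⟩
  ⟦path⟧₂ = (1 0; 1 1)
Equal? distinct morphisms ✗

Answer: DOES NOT COMMUTE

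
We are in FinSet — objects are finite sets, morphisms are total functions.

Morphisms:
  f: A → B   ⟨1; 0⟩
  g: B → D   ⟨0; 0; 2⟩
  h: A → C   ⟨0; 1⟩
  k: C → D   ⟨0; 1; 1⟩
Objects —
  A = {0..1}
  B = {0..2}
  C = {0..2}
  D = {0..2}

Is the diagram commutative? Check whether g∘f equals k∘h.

1) trace f;g:
  0 f→1 g→0
  1 f→0 g→0
  composite₁ = ⟨0; 0⟩
2) trace h;k:
  0 h→0 k→0
  1 h→1 k→1
  composite₂ = ⟨0; 1⟩
Equal? NO — does not commute

Answer: DOES NOT COMMUTE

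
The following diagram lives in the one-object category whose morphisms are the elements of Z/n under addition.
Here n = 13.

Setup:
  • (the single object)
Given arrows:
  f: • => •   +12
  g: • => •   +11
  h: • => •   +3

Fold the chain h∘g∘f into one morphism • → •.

Answer: +0

Work:
  0 +12≡12 +11≡10 +3≡0  (mod 13)
⟦path⟧: +0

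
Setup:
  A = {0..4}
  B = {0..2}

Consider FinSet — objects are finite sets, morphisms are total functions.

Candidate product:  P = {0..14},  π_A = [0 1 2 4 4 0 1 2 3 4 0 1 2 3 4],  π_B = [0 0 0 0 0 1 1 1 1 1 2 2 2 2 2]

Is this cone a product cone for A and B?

|A|·|B| = 5·3 = 15;  |P| = 15
Check the pairing map k ↦ (π_A(k), π_B(k)):
  0 -> (0,0)
  1 -> (1,0)
  2 -> (2,0)
  3 -> (4,0)
  4 -> (4,0)  ✗ repeats pair of k=3
  5 -> (0,1)
  6 -> (1,1)
  7 -> (2,1)
  8 -> (3,1)
  9 -> (4,1)
  10 -> (0,2)
  11 -> (1,2)
  12 -> (2,2)
  13 -> (3,2)
  14 -> (4,2)
distinct pairs in image: 14 / 15 needed
  → (4,0) hit at k=3 and k=4

Answer: NOT A VALID PRODUCT — duplicate pair at indices 4,3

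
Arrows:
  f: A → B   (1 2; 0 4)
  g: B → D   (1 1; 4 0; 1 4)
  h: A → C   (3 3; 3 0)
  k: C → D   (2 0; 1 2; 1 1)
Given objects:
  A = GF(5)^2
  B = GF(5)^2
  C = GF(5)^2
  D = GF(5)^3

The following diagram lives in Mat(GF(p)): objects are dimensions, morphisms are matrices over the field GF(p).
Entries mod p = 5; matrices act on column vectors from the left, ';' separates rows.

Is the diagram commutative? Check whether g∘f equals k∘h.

Answer: COMMUTES

Work:
1) trace f;g:
  e0=⟨1,0⟩ f→⟨1,0⟩ g→⟨1,4,1⟩
  e1=⟨0,1⟩ f→⟨2,4⟩ g→⟨1,3,3⟩
  ⟦path⟧₁ = (1 1; 4 3; 1 3)
2) trace h;k:
  e0=⟨1,0⟩ h→⟨3,3⟩ k→⟨1,4,1⟩
  e1=⟨0,1⟩ h→⟨3,0⟩ k→⟨1,3,3⟩
  ⟦path⟧₂ = (1 1; 4 3; 1 3)
Equal? YES — commutes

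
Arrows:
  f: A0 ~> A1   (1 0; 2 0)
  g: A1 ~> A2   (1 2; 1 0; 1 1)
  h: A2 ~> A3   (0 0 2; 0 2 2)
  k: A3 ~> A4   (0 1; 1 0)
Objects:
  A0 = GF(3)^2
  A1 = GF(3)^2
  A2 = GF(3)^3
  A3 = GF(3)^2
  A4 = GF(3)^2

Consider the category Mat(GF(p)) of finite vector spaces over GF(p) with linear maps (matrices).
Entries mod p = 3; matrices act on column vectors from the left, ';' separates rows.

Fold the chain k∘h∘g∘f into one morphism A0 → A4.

  e0=(1,0) f~>(1,2) g~>(2,1,0) h~>(0,2) k~>(2,0)
  e1=(0,1) f~>(0,0) g~>(0,0,0) h~>(0,0) k~>(0,0)
result: (2 0; 0 0)

Answer: (2 0; 0 0)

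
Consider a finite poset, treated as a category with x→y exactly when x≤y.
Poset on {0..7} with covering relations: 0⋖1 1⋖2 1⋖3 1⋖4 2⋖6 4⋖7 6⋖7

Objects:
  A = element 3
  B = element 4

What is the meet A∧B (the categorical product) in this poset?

Answer: A∧B = 1

Trace:
{x : x≤A ∧ x≤B} = {0,1}  (A=3, B=4)
  0 ≤ 1
  1 ≤ 1
glb = 1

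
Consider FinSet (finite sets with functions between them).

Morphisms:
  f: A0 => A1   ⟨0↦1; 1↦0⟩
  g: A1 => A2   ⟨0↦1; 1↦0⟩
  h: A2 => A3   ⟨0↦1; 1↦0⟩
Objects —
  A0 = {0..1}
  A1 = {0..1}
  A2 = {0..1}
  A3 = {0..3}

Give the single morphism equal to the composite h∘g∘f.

  0 f=>1 g=>0 h=>1
  1 f=>0 g=>1 h=>0
result: ⟨0↦1; 1↦0⟩

Answer: ⟨0↦1; 1↦0⟩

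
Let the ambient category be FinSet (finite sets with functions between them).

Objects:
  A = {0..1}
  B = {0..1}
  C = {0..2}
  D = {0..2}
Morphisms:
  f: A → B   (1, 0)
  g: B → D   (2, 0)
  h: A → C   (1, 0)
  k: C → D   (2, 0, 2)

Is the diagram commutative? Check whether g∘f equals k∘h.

1) trace f;g:
  0 f→1 g→0
  1 f→0 g→2
  ⟦path⟧₁ = (0, 2)
2) trace h;k:
  0 h→1 k→0
  1 h→0 k→2
  ⟦path⟧₂ = (0, 2)
Equal? same morphism ✓

Answer: COMMUTES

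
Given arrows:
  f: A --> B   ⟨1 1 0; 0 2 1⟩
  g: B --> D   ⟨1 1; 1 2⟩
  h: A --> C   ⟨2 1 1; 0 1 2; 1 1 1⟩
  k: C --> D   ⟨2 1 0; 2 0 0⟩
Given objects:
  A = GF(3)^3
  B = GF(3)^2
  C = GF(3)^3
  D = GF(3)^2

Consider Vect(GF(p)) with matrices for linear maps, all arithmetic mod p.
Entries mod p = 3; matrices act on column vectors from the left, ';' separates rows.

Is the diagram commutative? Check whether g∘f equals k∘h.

Answer: COMMUTES

Derivation:
1) trace f;g:
  e0=[1,0,0] f-->[1,0] g-->[1,1]
  e1=[0,1,0] f-->[1,2] g-->[0,2]
  e2=[0,0,1] f-->[0,1] g-->[1,2]
  composite₁ = ⟨1 0 1; 1 2 2⟩
2) trace h;k:
  e0=[1,0,0] h-->[2,0,1] k-->[1,1]
  e1=[0,1,0] h-->[1,1,1] k-->[0,2]
  e2=[0,0,1] h-->[1,2,1] k-->[1,2]
  composite₂ = ⟨1 0 1; 1 2 2⟩
Equal? same morphism ✓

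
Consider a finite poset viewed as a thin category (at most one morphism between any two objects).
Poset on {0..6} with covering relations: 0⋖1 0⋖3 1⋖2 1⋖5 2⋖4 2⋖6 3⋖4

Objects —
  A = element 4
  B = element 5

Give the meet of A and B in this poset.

Lower bounds of A=4 and B=5: {0,1}
  0 ≤ 1
  1 ≤ 1
glb = 1

Answer: A∧B = 1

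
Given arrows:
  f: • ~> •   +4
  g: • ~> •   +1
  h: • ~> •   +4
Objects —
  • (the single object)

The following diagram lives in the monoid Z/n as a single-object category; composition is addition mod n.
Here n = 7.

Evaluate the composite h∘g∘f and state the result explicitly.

Answer: +2

Work:
  0 +4≡4 +1≡5 +4≡2  (mod 7)
result: +2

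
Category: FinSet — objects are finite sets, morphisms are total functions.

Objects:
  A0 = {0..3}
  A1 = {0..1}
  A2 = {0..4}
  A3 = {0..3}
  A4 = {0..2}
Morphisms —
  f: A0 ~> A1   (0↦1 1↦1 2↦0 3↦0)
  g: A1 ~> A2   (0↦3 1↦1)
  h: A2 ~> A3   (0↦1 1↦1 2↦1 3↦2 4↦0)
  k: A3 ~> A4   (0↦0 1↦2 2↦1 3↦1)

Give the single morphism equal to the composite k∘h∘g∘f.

  0 f~>1 g~>1 h~>1 k~>2
  1 f~>1 g~>1 h~>1 k~>2
  2 f~>0 g~>3 h~>2 k~>1
  3 f~>0 g~>3 h~>2 k~>1
composite: (0↦2 1↦2 2↦1 3↦1)

Answer: (0↦2 1↦2 2↦1 3↦1)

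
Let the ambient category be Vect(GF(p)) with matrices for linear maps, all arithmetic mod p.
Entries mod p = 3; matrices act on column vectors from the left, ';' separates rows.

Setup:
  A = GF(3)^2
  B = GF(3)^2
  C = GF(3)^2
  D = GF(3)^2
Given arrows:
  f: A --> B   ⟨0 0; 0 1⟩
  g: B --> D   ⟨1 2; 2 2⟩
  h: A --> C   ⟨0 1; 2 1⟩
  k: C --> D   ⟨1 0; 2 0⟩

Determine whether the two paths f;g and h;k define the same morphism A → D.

Answer: DOES NOT COMMUTE

Work:
Along f;g (path 1):
  e0=[1,0] f-->[0,0] g-->[0,0]
  e1=[0,1] f-->[0,1] g-->[2,2]
  composite₁ = ⟨0 2; 0 2⟩
Along h;k (path 2):
  e0=[1,0] h-->[0,2] k-->[0,0]
  e1=[0,1] h-->[1,1] k-->[1,2]
  composite₂ = ⟨0 1; 0 2⟩
Equal? distinct morphisms ✗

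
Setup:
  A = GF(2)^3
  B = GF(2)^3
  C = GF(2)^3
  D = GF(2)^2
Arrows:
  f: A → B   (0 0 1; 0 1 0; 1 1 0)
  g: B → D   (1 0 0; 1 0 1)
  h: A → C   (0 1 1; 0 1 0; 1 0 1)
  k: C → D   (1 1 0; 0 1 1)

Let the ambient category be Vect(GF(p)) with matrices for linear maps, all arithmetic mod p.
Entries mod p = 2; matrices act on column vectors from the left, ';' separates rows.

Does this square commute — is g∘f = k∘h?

Along f;g (path 1):
  e0=[1,0,0] f→[0,0,1] g→[0,1]
  e1=[0,1,0] f→[0,1,1] g→[0,1]
  e2=[0,0,1] f→[1,0,0] g→[1,1]
  composite₁ = (0 0 1; 1 1 1)
Along h;k (path 2):
  e0=[1,0,0] h→[0,0,1] k→[0,1]
  e1=[0,1,0] h→[1,1,0] k→[0,1]
  e2=[0,0,1] h→[1,0,1] k→[1,1]
  composite₂ = (0 0 1; 1 1 1)
Equal? equal; square commutes

Answer: COMMUTES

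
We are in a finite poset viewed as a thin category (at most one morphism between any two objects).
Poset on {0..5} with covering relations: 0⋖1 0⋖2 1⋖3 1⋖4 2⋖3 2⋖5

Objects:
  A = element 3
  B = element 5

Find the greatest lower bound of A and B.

Answer: A∧B = 2

Trace:
Lower bounds of A=3 and B=5: {0,2}
  0 ⊑ 2
  2 ⊑ 2
glb = 2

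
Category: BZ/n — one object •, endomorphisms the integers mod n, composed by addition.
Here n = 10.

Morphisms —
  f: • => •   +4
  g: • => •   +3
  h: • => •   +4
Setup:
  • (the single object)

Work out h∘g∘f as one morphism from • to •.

  0 +4≡4 +3≡7 +4≡1  (mod 10)
result: +1

Answer: +1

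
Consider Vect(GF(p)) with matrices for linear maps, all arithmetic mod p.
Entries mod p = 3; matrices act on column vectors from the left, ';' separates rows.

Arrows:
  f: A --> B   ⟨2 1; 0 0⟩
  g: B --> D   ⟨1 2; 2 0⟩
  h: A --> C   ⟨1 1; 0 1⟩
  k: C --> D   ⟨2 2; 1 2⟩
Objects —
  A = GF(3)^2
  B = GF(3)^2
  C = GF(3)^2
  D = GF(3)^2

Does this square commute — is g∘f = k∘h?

Answer: DOES NOT COMMUTE

Derivation:
Path 1 = f;g:
  e0=(1,0) f-->(2,0) g-->(2,1)
  e1=(0,1) f-->(1,0) g-->(1,2)
  ⟦path⟧₁ = ⟨2 1; 1 2⟩
Path 2 = h;k:
  e0=(1,0) h-->(1,0) k-->(2,1)
  e1=(0,1) h-->(1,1) k-->(1,0)
  ⟦path⟧₂ = ⟨2 1; 1 0⟩
Equal? distinct morphisms ✗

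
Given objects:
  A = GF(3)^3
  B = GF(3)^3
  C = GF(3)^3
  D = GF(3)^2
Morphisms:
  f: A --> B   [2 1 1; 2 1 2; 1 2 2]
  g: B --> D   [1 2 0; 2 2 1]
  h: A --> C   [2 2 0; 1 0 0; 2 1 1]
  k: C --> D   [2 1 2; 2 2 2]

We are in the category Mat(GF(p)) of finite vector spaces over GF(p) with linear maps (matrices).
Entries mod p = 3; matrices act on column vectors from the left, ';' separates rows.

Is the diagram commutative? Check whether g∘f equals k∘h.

Answer: DOES NOT COMMUTE

Work:
1) trace f;g:
  e0=(1,0,0) f-->(2,2,1) g-->(0,0)
  e1=(0,1,0) f-->(1,1,2) g-->(0,0)
  e2=(0,0,1) f-->(1,2,2) g-->(2,2)
  ⟦path⟧₁ = [0 0 2; 0 0 2]
2) trace h;k:
  e0=(1,0,0) h-->(2,1,2) k-->(0,1)
  e1=(0,1,0) h-->(2,0,1) k-->(0,0)
  e2=(0,0,1) h-->(0,0,1) k-->(2,2)
  ⟦path⟧₂ = [0 0 2; 1 0 2]
Equal? distinct morphisms ✗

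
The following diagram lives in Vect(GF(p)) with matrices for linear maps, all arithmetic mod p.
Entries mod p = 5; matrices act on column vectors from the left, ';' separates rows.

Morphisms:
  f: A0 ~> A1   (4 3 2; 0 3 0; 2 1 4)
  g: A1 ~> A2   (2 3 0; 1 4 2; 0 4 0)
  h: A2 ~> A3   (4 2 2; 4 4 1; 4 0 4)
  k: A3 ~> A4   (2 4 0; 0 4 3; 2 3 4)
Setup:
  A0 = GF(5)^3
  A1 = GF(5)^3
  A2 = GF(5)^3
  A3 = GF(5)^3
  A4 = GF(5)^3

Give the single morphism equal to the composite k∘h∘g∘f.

Answer: (2 1 1; 2 4 2; 1 3 4)

Trace:
  e0=(1,0,0) f~>(4,0,2) g~>(3,3,0) h~>(3,4,2) k~>(2,2,1)
  e1=(0,1,0) f~>(3,3,1) g~>(0,2,2) h~>(3,0,3) k~>(1,4,3)
  e2=(0,0,1) f~>(2,0,4) g~>(4,0,0) h~>(1,1,1) k~>(1,2,4)
result: (2 1 1; 2 4 2; 1 3 4)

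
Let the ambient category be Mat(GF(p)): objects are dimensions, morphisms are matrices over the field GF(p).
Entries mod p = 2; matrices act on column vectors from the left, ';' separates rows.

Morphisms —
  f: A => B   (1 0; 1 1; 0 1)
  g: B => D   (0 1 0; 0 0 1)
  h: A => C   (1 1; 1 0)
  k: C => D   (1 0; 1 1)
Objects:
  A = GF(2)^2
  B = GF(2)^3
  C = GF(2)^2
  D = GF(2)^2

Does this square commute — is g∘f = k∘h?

Answer: COMMUTES

Derivation:
Along f;g (path 1):
  e0=⟨1,0⟩ f=>⟨1,1,0⟩ g=>⟨1,0⟩
  e1=⟨0,1⟩ f=>⟨0,1,1⟩ g=>⟨1,1⟩
  composite₁ = (1 1; 0 1)
Along h;k (path 2):
  e0=⟨1,0⟩ h=>⟨1,1⟩ k=>⟨1,0⟩
  e1=⟨0,1⟩ h=>⟨1,0⟩ k=>⟨1,1⟩
  composite₂ = (1 1; 0 1)
Equal? YES — commutes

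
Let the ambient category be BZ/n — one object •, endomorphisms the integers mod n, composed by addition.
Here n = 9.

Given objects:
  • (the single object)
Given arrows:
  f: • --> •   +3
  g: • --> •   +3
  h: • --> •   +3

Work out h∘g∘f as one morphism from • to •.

Answer: +0

Derivation:
  0 +3≡3 +3≡6 +3≡0  (mod 9)
⟦path⟧: +0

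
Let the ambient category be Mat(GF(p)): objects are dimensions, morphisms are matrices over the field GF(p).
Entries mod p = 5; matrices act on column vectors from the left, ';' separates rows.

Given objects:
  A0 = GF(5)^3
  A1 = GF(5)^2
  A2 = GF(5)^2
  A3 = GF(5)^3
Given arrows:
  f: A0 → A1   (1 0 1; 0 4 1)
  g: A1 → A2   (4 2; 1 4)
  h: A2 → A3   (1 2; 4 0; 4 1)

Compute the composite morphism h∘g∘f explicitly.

Answer: (1 0 1; 1 2 4; 2 3 4)

Derivation:
  e0=[1,0,0] f→[1,0] g→[4,1] h→[1,1,2]
  e1=[0,1,0] f→[0,4] g→[3,1] h→[0,2,3]
  e2=[0,0,1] f→[1,1] g→[1,0] h→[1,4,4]
result: (1 0 1; 1 2 4; 2 3 4)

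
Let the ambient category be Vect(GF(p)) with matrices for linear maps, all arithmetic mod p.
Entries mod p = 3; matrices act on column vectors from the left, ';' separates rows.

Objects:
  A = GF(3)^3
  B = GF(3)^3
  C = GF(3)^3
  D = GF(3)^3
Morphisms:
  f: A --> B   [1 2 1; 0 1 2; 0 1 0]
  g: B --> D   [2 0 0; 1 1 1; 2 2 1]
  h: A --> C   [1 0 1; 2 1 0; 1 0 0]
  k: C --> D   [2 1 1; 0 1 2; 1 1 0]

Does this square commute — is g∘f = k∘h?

Path 1 = f;g:
  e0=(1,0,0) f-->(1,0,0) g-->(2,1,2)
  e1=(0,1,0) f-->(2,1,1) g-->(1,1,1)
  e2=(0,0,1) f-->(1,2,0) g-->(2,0,0)
  ⟦path⟧₁ = [2 1 2; 1 1 0; 2 1 0]
Path 2 = h;k:
  e0=(1,0,0) h-->(1,2,1) k-->(2,1,0)
  e1=(0,1,0) h-->(0,1,0) k-->(1,1,1)
  e2=(0,0,1) h-->(1,0,0) k-->(2,0,1)
  ⟦path⟧₂ = [2 1 2; 1 1 0; 0 1 1]
Equal? differ; not commutative

Answer: DOES NOT COMMUTE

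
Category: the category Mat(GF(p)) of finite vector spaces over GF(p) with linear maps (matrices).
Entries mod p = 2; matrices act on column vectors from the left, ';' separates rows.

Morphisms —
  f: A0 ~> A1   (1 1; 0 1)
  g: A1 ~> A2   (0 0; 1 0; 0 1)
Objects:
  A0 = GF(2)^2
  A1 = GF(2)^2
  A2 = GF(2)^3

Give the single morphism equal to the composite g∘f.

Answer: (0 0; 1 1; 0 1)

Derivation:
  e0=⟨1,0⟩ f~>⟨1,0⟩ g~>⟨0,1,0⟩
  e1=⟨0,1⟩ f~>⟨1,1⟩ g~>⟨0,1,1⟩
⟦path⟧: (0 0; 1 1; 0 1)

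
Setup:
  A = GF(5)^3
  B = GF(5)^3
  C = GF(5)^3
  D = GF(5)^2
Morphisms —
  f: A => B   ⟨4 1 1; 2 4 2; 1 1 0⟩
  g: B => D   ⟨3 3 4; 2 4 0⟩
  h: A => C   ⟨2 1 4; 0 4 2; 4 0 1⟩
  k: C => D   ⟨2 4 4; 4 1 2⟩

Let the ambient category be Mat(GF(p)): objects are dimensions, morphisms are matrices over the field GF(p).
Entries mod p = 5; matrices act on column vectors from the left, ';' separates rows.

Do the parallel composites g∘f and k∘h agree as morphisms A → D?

Answer: DOES NOT COMMUTE

Trace:
Path 1 = f;g:
  e0=[1,0,0] f=>[4,2,1] g=>[2,1]
  e1=[0,1,0] f=>[1,4,1] g=>[4,3]
  e2=[0,0,1] f=>[1,2,0] g=>[4,0]
  ⟦path⟧₁ = ⟨2 4 4; 1 3 0⟩
Path 2 = h;k:
  e0=[1,0,0] h=>[2,0,4] k=>[0,1]
  e1=[0,1,0] h=>[1,4,0] k=>[3,3]
  e2=[0,0,1] h=>[4,2,1] k=>[0,0]
  ⟦path⟧₂ = ⟨0 3 0; 1 3 0⟩
Equal? NO — does not commute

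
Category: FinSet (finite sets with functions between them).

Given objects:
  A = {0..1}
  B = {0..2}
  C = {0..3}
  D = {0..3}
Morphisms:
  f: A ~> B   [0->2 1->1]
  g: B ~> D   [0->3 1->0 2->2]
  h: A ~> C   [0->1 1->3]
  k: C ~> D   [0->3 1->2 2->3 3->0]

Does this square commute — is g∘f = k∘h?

1) trace f;g:
  0 f~>2 g~>2
  1 f~>1 g~>0
  result₁ = [0->2 1->0]
2) trace h;k:
  0 h~>1 k~>2
  1 h~>3 k~>0
  result₂ = [0->2 1->0]
Equal? equal; square commutes

Answer: COMMUTES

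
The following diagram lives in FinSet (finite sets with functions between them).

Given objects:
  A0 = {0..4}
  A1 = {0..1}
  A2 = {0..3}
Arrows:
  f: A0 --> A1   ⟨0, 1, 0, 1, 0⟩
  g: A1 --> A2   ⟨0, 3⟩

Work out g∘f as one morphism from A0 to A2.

  0 f-->0 g-->0
  1 f-->1 g-->3
  2 f-->0 g-->0
  3 f-->1 g-->3
  4 f-->0 g-->0
composite: ⟨0, 3, 0, 3, 0⟩

Answer: ⟨0, 3, 0, 3, 0⟩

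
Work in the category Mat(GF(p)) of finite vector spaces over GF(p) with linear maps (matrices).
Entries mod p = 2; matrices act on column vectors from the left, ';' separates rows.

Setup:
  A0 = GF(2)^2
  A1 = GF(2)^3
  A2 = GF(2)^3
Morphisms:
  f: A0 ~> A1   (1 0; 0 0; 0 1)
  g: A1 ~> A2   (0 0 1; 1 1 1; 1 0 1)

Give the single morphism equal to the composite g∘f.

  e0=[1,0] f~>[1,0,0] g~>[0,1,1]
  e1=[0,1] f~>[0,0,1] g~>[1,1,1]
composite: (0 1; 1 1; 1 1)

Answer: (0 1; 1 1; 1 1)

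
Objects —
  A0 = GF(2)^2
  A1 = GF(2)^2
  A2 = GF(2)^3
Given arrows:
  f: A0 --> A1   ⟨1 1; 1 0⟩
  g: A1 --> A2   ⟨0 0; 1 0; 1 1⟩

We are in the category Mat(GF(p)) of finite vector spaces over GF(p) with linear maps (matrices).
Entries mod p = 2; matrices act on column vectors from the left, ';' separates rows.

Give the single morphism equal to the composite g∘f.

Answer: ⟨0 0; 1 1; 0 1⟩

Derivation:
  e0=[1,0] f-->[1,1] g-->[0,1,0]
  e1=[0,1] f-->[1,0] g-->[0,1,1]
⟦path⟧: ⟨0 0; 1 1; 0 1⟩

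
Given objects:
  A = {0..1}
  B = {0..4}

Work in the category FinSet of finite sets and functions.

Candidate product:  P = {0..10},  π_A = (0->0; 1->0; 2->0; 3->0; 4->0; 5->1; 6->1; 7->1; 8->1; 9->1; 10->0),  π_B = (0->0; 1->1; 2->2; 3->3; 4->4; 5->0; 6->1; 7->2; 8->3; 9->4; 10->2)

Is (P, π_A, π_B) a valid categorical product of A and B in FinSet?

Answer: NOT A VALID PRODUCT — |P|=11 ≠ |A|·|B|=10

Derivation:
|A|·|B| = 2·5 = 10;  |P| = 11
  → cardinalities differ; no bijection possible.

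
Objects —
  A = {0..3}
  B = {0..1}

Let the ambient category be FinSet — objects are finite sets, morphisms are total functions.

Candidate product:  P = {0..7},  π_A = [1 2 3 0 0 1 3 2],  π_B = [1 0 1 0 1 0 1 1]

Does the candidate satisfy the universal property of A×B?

|A|·|B| = 4·2 = 8;  |P| = 8
Check the pairing map k ↦ (π_A(k), π_B(k)):
  0 ↦ (1,1)
  1 ↦ (2,0)
  2 ↦ (3,1)
  3 ↦ (0,0)
  4 ↦ (0,1)
  5 ↦ (1,0)
  6 ↦ (3,1)  ✗ repeats pair of k=2
  7 ↦ (2,1)
distinct pairs in image: 7 / 8 needed
  → (3,1) hit at k=2 and k=6

Answer: NOT A VALID PRODUCT — duplicate pair at indices 2,6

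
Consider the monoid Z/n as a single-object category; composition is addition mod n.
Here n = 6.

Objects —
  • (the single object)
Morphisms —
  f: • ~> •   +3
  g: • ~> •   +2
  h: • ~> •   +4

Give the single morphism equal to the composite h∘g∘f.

  0 +3≡3 +2≡5 +4≡3  (mod 6)
composite: +3

Answer: +3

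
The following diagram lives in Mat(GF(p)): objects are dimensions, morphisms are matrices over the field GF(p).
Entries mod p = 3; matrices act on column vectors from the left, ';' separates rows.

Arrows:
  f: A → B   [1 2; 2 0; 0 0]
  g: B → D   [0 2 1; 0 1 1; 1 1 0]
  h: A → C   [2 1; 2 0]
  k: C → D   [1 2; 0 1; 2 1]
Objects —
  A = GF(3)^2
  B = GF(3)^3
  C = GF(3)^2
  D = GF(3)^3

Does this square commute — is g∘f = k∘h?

1) trace f;g:
  e0=(1,0) f→(1,2,0) g→(1,2,0)
  e1=(0,1) f→(2,0,0) g→(0,0,2)
  composite₁ = [1 0; 2 0; 0 2]
2) trace h;k:
  e0=(1,0) h→(2,2) k→(0,2,0)
  e1=(0,1) h→(1,0) k→(1,0,2)
  composite₂ = [0 1; 2 0; 0 2]
Equal? NO — does not commute

Answer: DOES NOT COMMUTE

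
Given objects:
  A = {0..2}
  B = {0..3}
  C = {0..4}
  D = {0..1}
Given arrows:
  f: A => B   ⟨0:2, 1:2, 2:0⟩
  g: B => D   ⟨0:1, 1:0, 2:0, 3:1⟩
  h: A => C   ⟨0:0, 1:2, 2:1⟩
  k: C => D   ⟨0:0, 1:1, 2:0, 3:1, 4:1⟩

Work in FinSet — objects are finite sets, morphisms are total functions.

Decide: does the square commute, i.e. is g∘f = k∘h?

Along f;g (path 1):
  0 f=>2 g=>0
  1 f=>2 g=>0
  2 f=>0 g=>1
  ⟦path⟧₁ = ⟨0:0, 1:0, 2:1⟩
Along h;k (path 2):
  0 h=>0 k=>0
  1 h=>2 k=>0
  2 h=>1 k=>1
  ⟦path⟧₂ = ⟨0:0, 1:0, 2:1⟩
Equal? YES — commutes

Answer: COMMUTES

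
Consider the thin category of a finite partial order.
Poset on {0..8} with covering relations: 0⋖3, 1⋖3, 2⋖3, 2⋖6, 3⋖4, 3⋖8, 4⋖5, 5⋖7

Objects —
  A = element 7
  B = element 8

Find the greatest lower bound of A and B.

Lower bounds of A=7 and B=8: {0,1,2,3}
  0 ⊑ 3
  1 ⊑ 3
  2 ⊑ 3
  3 ⊑ 3
glb = 3

Answer: A∧B = 3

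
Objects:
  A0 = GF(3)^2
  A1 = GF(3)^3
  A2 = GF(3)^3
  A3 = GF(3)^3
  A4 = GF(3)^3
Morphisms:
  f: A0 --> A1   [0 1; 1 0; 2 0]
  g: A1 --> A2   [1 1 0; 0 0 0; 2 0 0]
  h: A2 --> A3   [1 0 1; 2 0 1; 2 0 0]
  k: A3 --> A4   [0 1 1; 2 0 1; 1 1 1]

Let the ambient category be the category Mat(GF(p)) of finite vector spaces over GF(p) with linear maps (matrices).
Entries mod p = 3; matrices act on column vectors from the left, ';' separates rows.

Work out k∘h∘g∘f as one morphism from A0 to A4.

  e0=⟨1,0⟩ f-->⟨0,1,2⟩ g-->⟨1,0,0⟩ h-->⟨1,2,2⟩ k-->⟨1,1,2⟩
  e1=⟨0,1⟩ f-->⟨1,0,0⟩ g-->⟨1,0,2⟩ h-->⟨0,1,2⟩ k-->⟨0,2,0⟩
⟦path⟧: [1 0; 1 2; 2 0]

Answer: [1 0; 1 2; 2 0]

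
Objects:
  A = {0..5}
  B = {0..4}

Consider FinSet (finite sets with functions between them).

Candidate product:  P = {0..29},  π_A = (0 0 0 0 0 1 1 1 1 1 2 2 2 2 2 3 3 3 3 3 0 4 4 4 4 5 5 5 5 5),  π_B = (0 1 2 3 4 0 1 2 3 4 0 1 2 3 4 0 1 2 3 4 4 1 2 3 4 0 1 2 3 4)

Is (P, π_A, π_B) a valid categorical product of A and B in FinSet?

|A|·|B| = 6·5 = 30;  |P| = 30
Check the pairing map k ↦ (π_A(k), π_B(k)):
  0 -> (0,0)
  1 -> (0,1)
  2 -> (0,2)
  3 -> (0,3)
  4 -> (0,4)
  5 -> (1,0)
  6 -> (1,1)
  7 -> (1,2)
  8 -> (1,3)
  9 -> (1,4)
  10 -> (2,0)
  11 -> (2,1)
  12 -> (2,2)
  13 -> (2,3)
  14 -> (2,4)
  15 -> (3,0)
  16 -> (3,1)
  17 -> (3,2)
  18 -> (3,3)
  19 -> (3,4)
  20 -> (0,4)  ✗ repeats pair of k=4
  21 -> (4,1)
  22 -> (4,2)
  23 -> (4,3)
  24 -> (4,4)
  25 -> (5,0)
  26 -> (5,1)
  27 -> (5,2)
  28 -> (5,3)
  29 -> (5,4)
distinct pairs in image: 29 / 30 needed
  → (0,4) hit at k=4 and k=20

Answer: NOT A VALID PRODUCT — duplicate pair at indices 4,20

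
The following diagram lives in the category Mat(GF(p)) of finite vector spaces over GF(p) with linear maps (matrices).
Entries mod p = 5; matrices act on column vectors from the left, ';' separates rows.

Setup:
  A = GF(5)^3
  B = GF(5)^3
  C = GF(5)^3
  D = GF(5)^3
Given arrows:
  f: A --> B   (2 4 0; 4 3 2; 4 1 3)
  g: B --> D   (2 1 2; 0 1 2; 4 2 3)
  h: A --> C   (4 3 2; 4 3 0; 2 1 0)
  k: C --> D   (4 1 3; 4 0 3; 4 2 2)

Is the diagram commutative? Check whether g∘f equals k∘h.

1) trace f;g:
  e0=[1,0,0] f-->[2,4,4] g-->[1,2,3]
  e1=[0,1,0] f-->[4,3,1] g-->[3,0,0]
  e2=[0,0,1] f-->[0,2,3] g-->[3,3,3]
  result₁ = (1 3 3; 2 0 3; 3 0 3)
2) trace h;k:
  e0=[1,0,0] h-->[4,4,2] k-->[1,2,3]
  e1=[0,1,0] h-->[3,3,1] k-->[3,0,0]
  e2=[0,0,1] h-->[2,0,0] k-->[3,3,3]
  result₂ = (1 3 3; 2 0 3; 3 0 3)
Equal? YES — commutes

Answer: COMMUTES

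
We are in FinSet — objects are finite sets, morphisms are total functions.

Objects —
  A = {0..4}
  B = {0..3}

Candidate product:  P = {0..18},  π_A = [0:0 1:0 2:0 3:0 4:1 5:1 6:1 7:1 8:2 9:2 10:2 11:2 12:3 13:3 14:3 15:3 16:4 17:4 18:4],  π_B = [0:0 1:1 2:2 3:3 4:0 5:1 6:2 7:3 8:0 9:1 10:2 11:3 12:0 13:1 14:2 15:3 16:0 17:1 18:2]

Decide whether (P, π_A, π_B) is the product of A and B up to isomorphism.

|A|·|B| = 5·4 = 20;  |P| = 19
  → cardinalities differ; no bijection possible.

Answer: NOT A VALID PRODUCT — |P|=19 ≠ |A|·|B|=20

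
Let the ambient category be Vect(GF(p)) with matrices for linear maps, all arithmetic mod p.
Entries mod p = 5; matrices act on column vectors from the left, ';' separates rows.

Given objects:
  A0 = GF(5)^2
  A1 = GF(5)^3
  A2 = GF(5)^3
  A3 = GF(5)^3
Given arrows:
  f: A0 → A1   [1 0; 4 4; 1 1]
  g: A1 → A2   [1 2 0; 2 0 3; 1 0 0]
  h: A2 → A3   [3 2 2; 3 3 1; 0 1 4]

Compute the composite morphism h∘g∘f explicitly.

Answer: [4 0; 3 3; 4 3]

Work:
  e0=⟨1,0⟩ f→⟨1,4,1⟩ g→⟨4,0,1⟩ h→⟨4,3,4⟩
  e1=⟨0,1⟩ f→⟨0,4,1⟩ g→⟨3,3,0⟩ h→⟨0,3,3⟩
⟦path⟧: [4 0; 3 3; 4 3]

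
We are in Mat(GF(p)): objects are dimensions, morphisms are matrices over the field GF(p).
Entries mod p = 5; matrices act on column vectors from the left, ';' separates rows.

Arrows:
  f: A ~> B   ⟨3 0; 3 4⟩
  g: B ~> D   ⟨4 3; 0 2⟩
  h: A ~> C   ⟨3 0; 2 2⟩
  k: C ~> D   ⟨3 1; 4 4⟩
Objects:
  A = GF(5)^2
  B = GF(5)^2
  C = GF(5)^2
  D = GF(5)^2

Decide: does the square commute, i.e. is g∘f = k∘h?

1) trace f;g:
  e0=[1,0] f~>[3,3] g~>[1,1]
  e1=[0,1] f~>[0,4] g~>[2,3]
  ⟦path⟧₁ = ⟨1 2; 1 3⟩
2) trace h;k:
  e0=[1,0] h~>[3,2] k~>[1,0]
  e1=[0,1] h~>[0,2] k~>[2,3]
  ⟦path⟧₂ = ⟨1 2; 0 3⟩
Equal? distinct morphisms ✗

Answer: DOES NOT COMMUTE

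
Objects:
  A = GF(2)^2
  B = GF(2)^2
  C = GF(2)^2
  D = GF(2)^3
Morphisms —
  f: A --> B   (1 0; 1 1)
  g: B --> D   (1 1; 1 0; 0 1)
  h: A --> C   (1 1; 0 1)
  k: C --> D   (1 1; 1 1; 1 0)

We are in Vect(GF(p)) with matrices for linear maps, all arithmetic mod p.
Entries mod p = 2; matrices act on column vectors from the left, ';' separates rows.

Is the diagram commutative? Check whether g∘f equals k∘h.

Along f;g (path 1):
  e0=⟨1,0⟩ f-->⟨1,1⟩ g-->⟨0,1,1⟩
  e1=⟨0,1⟩ f-->⟨0,1⟩ g-->⟨1,0,1⟩
  result₁ = (0 1; 1 0; 1 1)
Along h;k (path 2):
  e0=⟨1,0⟩ h-->⟨1,0⟩ k-->⟨1,1,1⟩
  e1=⟨0,1⟩ h-->⟨1,1⟩ k-->⟨0,0,1⟩
  result₂ = (1 0; 1 0; 1 1)
Equal? distinct morphisms ✗

Answer: DOES NOT COMMUTE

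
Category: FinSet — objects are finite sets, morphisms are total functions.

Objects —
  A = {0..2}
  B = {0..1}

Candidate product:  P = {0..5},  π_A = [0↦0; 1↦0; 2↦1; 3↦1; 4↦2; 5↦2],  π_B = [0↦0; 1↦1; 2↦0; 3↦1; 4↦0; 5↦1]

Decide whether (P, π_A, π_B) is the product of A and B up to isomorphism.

Answer: VALID PRODUCT

Derivation:
|A|·|B| = 3·2 = 6;  |P| = 6
Check the pairing map k ↦ (π_A(k), π_B(k)):
  0 ↦ (0,0)
  1 ↦ (0,1)
  2 ↦ (1,0)
  3 ↦ (1,1)
  4 ↦ (2,0)
  5 ↦ (2,1)
distinct pairs in image: 6 / 6 needed
  → bijection onto A×B; projections well-typed.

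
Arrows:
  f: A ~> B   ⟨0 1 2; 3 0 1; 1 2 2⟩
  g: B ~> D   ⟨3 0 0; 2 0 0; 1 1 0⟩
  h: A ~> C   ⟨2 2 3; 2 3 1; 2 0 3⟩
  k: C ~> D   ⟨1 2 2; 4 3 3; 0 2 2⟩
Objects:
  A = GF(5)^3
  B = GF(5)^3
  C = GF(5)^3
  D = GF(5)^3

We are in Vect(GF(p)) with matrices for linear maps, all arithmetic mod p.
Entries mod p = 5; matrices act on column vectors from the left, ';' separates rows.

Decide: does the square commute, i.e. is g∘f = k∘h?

Path 1 = f;g:
  e0=(1,0,0) f~>(0,3,1) g~>(0,0,3)
  e1=(0,1,0) f~>(1,0,2) g~>(3,2,1)
  e2=(0,0,1) f~>(2,1,2) g~>(1,4,3)
  result₁ = ⟨0 3 1; 0 2 4; 3 1 3⟩
Path 2 = h;k:
  e0=(1,0,0) h~>(2,2,2) k~>(0,0,3)
  e1=(0,1,0) h~>(2,3,0) k~>(3,2,1)
  e2=(0,0,1) h~>(3,1,3) k~>(1,4,3)
  result₂ = ⟨0 3 1; 0 2 4; 3 1 3⟩
Equal? same morphism ✓

Answer: COMMUTES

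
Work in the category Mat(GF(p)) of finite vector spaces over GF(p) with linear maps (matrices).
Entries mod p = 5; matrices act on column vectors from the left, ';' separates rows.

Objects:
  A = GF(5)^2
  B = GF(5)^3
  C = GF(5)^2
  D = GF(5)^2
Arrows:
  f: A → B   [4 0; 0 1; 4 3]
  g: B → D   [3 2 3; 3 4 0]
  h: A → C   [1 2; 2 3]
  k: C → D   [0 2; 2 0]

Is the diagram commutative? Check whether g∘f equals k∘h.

Answer: COMMUTES

Work:
1) trace f;g:
  e0=[1,0] f→[4,0,4] g→[4,2]
  e1=[0,1] f→[0,1,3] g→[1,4]
  ⟦path⟧₁ = [4 1; 2 4]
2) trace h;k:
  e0=[1,0] h→[1,2] k→[4,2]
  e1=[0,1] h→[2,3] k→[1,4]
  ⟦path⟧₂ = [4 1; 2 4]
Equal? same morphism ✓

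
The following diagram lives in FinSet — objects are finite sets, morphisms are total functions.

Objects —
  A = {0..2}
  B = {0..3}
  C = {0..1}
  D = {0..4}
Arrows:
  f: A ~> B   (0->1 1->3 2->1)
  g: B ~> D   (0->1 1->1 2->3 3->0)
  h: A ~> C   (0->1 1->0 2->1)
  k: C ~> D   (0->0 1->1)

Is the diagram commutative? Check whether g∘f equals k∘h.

Answer: COMMUTES

Work:
Along f;g (path 1):
  0 f~>1 g~>1
  1 f~>3 g~>0
  2 f~>1 g~>1
  composite₁ = (0->1 1->0 2->1)
Along h;k (path 2):
  0 h~>1 k~>1
  1 h~>0 k~>0
  2 h~>1 k~>1
  composite₂ = (0->1 1->0 2->1)
Equal? YES — commutes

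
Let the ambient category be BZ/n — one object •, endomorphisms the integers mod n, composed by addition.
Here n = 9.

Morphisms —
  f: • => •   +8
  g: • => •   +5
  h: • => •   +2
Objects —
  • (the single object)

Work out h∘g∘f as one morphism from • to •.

  0 +8≡8 +5≡4 +2≡6  (mod 9)
⟦path⟧: +6

Answer: +6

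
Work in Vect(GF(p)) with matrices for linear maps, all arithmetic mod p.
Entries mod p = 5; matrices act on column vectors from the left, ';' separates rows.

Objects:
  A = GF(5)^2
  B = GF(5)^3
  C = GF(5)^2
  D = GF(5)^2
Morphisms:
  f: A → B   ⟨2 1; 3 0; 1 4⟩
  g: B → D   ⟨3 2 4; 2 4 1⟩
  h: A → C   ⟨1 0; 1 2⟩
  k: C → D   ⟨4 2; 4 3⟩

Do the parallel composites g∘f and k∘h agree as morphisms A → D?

Along f;g (path 1):
  e0=[1,0] f→[2,3,1] g→[1,2]
  e1=[0,1] f→[1,0,4] g→[4,1]
  composite₁ = ⟨1 4; 2 1⟩
Along h;k (path 2):
  e0=[1,0] h→[1,1] k→[1,2]
  e1=[0,1] h→[0,2] k→[4,1]
  composite₂ = ⟨1 4; 2 1⟩
Equal? equal; square commutes

Answer: COMMUTES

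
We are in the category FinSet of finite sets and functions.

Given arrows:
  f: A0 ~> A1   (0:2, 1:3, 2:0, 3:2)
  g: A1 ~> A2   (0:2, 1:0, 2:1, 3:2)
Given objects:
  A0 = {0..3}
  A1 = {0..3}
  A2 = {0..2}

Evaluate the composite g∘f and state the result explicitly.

Answer: (0:1, 1:2, 2:2, 3:1)

Work:
  0 f~>2 g~>1
  1 f~>3 g~>2
  2 f~>0 g~>2
  3 f~>2 g~>1
composite: (0:1, 1:2, 2:2, 3:1)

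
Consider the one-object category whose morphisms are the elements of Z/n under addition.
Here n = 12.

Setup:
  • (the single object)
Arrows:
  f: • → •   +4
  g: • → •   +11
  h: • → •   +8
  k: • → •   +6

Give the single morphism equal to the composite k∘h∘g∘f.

Answer: +5

Trace:
  0 +4≡4 +11≡3 +8≡11 +6≡5  (mod 12)
composite: +5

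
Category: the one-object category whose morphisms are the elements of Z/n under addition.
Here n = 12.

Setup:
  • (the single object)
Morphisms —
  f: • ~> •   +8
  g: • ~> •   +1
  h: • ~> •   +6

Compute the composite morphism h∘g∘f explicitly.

  0 +8≡8 +1≡9 +6≡3  (mod 12)
result: +3

Answer: +3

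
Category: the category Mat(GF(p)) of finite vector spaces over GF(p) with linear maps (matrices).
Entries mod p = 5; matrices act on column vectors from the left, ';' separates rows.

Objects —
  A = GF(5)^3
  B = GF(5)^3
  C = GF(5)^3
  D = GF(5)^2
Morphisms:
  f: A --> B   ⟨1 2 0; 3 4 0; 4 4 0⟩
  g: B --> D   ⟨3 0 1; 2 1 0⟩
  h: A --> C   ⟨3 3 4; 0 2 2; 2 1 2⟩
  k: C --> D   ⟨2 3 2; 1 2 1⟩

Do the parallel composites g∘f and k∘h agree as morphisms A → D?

Path 1 = f;g:
  e0=(1,0,0) f-->(1,3,4) g-->(2,0)
  e1=(0,1,0) f-->(2,4,4) g-->(0,3)
  e2=(0,0,1) f-->(0,0,0) g-->(0,0)
  ⟦path⟧₁ = ⟨2 0 0; 0 3 0⟩
Path 2 = h;k:
  e0=(1,0,0) h-->(3,0,2) k-->(0,0)
  e1=(0,1,0) h-->(3,2,1) k-->(4,3)
  e2=(0,0,1) h-->(4,2,2) k-->(3,0)
  ⟦path⟧₂ = ⟨0 4 3; 0 3 0⟩
Equal? differ; not commutative

Answer: DOES NOT COMMUTE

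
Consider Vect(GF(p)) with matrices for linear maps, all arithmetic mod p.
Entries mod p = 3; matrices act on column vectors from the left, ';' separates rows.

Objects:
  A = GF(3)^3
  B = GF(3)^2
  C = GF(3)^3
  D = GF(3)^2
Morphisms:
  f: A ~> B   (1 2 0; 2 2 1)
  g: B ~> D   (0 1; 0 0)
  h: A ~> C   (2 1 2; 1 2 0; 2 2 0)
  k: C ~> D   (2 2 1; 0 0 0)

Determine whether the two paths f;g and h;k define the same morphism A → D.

Answer: COMMUTES

Work:
Path 1 = f;g:
  e0=(1,0,0) f~>(1,2) g~>(2,0)
  e1=(0,1,0) f~>(2,2) g~>(2,0)
  e2=(0,0,1) f~>(0,1) g~>(1,0)
  ⟦path⟧₁ = (2 2 1; 0 0 0)
Path 2 = h;k:
  e0=(1,0,0) h~>(2,1,2) k~>(2,0)
  e1=(0,1,0) h~>(1,2,2) k~>(2,0)
  e2=(0,0,1) h~>(2,0,0) k~>(1,0)
  ⟦path⟧₂ = (2 2 1; 0 0 0)
Equal? same morphism ✓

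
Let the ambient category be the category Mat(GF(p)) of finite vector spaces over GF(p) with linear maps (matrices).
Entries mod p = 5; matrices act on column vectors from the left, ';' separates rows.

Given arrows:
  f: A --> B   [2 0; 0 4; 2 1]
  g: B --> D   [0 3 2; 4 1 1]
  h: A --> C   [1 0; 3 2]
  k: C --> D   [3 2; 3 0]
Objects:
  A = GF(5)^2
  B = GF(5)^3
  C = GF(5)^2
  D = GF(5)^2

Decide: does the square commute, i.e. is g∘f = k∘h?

1) trace f;g:
  e0=⟨1,0⟩ f-->⟨2,0,2⟩ g-->⟨4,0⟩
  e1=⟨0,1⟩ f-->⟨0,4,1⟩ g-->⟨4,0⟩
  result₁ = [4 4; 0 0]
2) trace h;k:
  e0=⟨1,0⟩ h-->⟨1,3⟩ k-->⟨4,3⟩
  e1=⟨0,1⟩ h-->⟨0,2⟩ k-->⟨4,0⟩
  result₂ = [4 4; 3 0]
Equal? differ; not commutative

Answer: DOES NOT COMMUTE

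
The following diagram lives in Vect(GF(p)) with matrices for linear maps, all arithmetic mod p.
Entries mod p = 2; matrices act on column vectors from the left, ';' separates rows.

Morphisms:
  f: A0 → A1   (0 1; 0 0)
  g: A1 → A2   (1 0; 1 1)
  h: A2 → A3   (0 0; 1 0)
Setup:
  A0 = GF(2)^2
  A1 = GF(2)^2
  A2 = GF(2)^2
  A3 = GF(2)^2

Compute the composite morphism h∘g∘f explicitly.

  e0=⟨1,0⟩ f→⟨0,0⟩ g→⟨0,0⟩ h→⟨0,0⟩
  e1=⟨0,1⟩ f→⟨1,0⟩ g→⟨1,1⟩ h→⟨0,1⟩
result: (0 0; 0 1)

Answer: (0 0; 0 1)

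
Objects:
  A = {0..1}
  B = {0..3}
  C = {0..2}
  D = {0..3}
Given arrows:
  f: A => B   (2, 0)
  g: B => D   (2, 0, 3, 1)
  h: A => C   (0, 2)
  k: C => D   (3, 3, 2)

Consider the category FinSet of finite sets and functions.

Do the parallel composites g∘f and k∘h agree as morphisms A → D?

Answer: COMMUTES

Derivation:
Along f;g (path 1):
  0 f=>2 g=>3
  1 f=>0 g=>2
  result₁ = (3, 2)
Along h;k (path 2):
  0 h=>0 k=>3
  1 h=>2 k=>2
  result₂ = (3, 2)
Equal? YES — commutes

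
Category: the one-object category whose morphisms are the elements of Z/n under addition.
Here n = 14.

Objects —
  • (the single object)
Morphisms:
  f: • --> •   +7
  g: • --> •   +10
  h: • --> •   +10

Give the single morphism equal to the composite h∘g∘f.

  0 +7≡7 +10≡3 +10≡13  (mod 14)
result: +13

Answer: +13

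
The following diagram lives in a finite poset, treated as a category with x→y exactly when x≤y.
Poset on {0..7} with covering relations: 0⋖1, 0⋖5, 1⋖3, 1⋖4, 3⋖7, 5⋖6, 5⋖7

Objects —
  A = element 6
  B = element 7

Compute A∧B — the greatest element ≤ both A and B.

Common predecessors of 6,7: {0,5}
  0 ≤ 5
  5 ≤ 5
glb = 5

Answer: A∧B = 5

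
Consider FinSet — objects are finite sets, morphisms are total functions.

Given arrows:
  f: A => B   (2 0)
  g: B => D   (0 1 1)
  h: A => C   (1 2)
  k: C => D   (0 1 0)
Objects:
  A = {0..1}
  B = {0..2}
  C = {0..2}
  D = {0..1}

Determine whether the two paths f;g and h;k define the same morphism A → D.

Path 1 = f;g:
  0 f=>2 g=>1
  1 f=>0 g=>0
  ⟦path⟧₁ = (1 0)
Path 2 = h;k:
  0 h=>1 k=>1
  1 h=>2 k=>0
  ⟦path⟧₂ = (1 0)
Equal? equal; square commutes

Answer: COMMUTES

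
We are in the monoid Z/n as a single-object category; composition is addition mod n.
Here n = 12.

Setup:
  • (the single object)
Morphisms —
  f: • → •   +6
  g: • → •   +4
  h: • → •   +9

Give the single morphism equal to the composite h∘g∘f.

Answer: +7

Derivation:
  0 +6≡6 +4≡10 +9≡7  (mod 12)
⟦path⟧: +7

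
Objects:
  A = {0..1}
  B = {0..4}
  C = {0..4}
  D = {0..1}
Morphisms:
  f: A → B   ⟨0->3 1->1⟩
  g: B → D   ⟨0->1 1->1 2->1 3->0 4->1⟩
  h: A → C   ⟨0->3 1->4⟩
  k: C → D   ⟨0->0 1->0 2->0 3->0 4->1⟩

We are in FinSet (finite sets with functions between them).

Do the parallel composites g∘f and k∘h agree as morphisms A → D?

Answer: COMMUTES

Trace:
Along f;g (path 1):
  0 f→3 g→0
  1 f→1 g→1
  composite₁ = ⟨0->0 1->1⟩
Along h;k (path 2):
  0 h→3 k→0
  1 h→4 k→1
  composite₂ = ⟨0->0 1->1⟩
Equal? equal; square commutes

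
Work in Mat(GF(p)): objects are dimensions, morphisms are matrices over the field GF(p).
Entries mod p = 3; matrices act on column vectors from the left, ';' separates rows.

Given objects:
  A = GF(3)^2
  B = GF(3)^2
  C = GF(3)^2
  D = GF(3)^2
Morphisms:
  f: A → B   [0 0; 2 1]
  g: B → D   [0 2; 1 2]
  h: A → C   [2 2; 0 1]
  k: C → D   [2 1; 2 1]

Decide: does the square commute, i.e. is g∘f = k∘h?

Answer: COMMUTES

Work:
Along f;g (path 1):
  e0=⟨1,0⟩ f→⟨0,2⟩ g→⟨1,1⟩
  e1=⟨0,1⟩ f→⟨0,1⟩ g→⟨2,2⟩
  composite₁ = [1 2; 1 2]
Along h;k (path 2):
  e0=⟨1,0⟩ h→⟨2,0⟩ k→⟨1,1⟩
  e1=⟨0,1⟩ h→⟨2,1⟩ k→⟨2,2⟩
  composite₂ = [1 2; 1 2]
Equal? YES — commutes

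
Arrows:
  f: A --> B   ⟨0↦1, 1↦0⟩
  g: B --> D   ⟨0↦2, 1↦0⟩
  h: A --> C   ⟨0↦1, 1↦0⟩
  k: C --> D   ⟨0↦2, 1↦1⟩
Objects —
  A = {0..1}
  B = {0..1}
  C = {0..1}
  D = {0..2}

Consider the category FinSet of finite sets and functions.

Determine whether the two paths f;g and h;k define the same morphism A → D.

Answer: DOES NOT COMMUTE

Derivation:
Path 1 = f;g:
  0 f-->1 g-->0
  1 f-->0 g-->2
  ⟦path⟧₁ = ⟨0↦0, 1↦2⟩
Path 2 = h;k:
  0 h-->1 k-->1
  1 h-->0 k-->2
  ⟦path⟧₂ = ⟨0↦1, 1↦2⟩
Equal? NO — does not commute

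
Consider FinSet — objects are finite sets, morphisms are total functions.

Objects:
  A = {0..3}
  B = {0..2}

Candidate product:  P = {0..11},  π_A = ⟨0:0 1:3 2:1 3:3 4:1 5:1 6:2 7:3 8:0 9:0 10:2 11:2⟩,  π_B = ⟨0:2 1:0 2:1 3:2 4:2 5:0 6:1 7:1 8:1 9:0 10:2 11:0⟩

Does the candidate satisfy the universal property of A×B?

Answer: VALID PRODUCT

Derivation:
|A|·|B| = 4·3 = 12;  |P| = 12
Check the pairing map k ↦ (π_A(k), π_B(k)):
  0 : (0,2)
  1 : (3,0)
  2 : (1,1)
  3 : (3,2)
  4 : (1,2)
  5 : (1,0)
  6 : (2,1)
  7 : (3,1)
  8 : (0,1)
  9 : (0,0)
  10 : (2,2)
  11 : (2,0)
distinct pairs in image: 12 / 12 needed
  → bijection onto A×B; projections well-typed.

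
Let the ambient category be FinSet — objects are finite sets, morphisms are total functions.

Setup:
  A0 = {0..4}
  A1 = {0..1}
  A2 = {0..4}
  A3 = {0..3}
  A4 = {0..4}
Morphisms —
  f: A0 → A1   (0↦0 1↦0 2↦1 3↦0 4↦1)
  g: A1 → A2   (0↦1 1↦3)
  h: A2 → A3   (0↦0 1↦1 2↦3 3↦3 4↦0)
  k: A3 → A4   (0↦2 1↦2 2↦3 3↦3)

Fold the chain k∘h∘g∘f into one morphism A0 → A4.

Answer: (0↦2 1↦2 2↦3 3↦2 4↦3)

Work:
  0 f→0 g→1 h→1 k→2
  1 f→0 g→1 h→1 k→2
  2 f→1 g→3 h→3 k→3
  3 f→0 g→1 h→1 k→2
  4 f→1 g→3 h→3 k→3
result: (0↦2 1↦2 2↦3 3↦2 4↦3)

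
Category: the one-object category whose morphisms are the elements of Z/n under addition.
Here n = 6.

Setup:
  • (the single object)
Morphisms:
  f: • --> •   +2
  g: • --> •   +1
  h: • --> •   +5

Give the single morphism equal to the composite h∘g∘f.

  0 +2≡2 +1≡3 +5≡2  (mod 6)
composite: +2

Answer: +2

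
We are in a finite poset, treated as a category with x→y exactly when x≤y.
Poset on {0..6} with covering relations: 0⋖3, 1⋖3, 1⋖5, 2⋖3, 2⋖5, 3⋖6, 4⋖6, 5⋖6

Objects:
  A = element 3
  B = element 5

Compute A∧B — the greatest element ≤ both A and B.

Common predecessors of 3,5: {1,2}
  maximal lower bounds 1 and 2 are incomparable: neither 1<=2 nor 2<=1
→ no greatest lower bound exists

Answer: NO MEET EXISTS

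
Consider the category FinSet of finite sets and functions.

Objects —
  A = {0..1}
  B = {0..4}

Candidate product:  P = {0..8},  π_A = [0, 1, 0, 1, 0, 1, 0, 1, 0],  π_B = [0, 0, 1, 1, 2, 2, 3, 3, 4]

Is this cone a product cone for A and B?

Answer: NOT A VALID PRODUCT — |P|=9 ≠ |A|·|B|=10

Trace:
|A|·|B| = 2·5 = 10;  |P| = 9
  → cardinalities differ; no bijection possible.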